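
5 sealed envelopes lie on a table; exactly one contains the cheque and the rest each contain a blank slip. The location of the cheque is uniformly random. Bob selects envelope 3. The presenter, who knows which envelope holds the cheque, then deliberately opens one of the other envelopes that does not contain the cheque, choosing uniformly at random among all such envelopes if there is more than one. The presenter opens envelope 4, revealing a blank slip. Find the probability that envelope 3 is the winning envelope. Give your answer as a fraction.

Condition on the true location of the cheque.
If it is in any of envelopes 1, 2, and 5 (prior 1/5 each): the presenter has 3 equally likely choices, so probability 1/3; weight (1/5)·(1/3) = 1/15 each.
If it is in envelope 3 (prior 1/5): the presenter has 4 equally likely choices, so probability 1/4; weight (1/5)·(1/4) = 1/20.
If it is in envelope 4 (prior 1/5): the presenter opened envelope 4, so this case is ruled out; weight (1/5)·0 = 0.
The weights sum to 1/4.
So P(the cheque in envelope 3 | the presenter opened envelope 4) = (1/20) / (1/4) = 1/5.

1/5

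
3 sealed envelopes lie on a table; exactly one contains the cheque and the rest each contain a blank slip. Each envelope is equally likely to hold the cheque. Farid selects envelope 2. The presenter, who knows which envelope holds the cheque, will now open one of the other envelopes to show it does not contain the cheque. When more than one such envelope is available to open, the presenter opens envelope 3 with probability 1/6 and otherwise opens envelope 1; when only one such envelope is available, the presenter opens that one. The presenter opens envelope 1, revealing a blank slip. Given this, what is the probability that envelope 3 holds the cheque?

Consider each possible location of the cheque in turn.
If it is in envelope 1 (prior 1/3): the presenter opened envelope 1, so this case is ruled out; weight (1/3)·0 = 0.
If it is in envelope 2 (prior 1/3): envelope 3 is available but not opened, probability 5/6; weight (1/3)·(5/6) = 5/18.
If it is in envelope 3 (prior 1/3): only envelope 1 is available, probability 1; weight (1/3)·1 = 1/3.
The weights sum to 11/18.
So P(the cheque in envelope 3 | the presenter opened envelope 1) = (1/3) / (11/18) = 6/11.

6/11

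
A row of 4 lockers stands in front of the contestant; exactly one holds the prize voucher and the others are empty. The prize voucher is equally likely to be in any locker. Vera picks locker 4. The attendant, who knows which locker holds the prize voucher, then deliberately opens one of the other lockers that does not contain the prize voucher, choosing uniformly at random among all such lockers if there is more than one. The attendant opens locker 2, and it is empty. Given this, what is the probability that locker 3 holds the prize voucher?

3/8

Apply Bayes' rule, conditioning on where the prize voucher actually is.
If it is in either of lockers 1 and 3 (prior 1/4 each): the attendant has 2 equally likely choices, so probability 1/2; weight (1/4)·(1/2) = 1/8 each.
If it is in locker 2 (prior 1/4): the attendant opened locker 2, so this case is ruled out; weight (1/4)·0 = 0.
If it is in locker 4 (prior 1/4): the attendant has 3 equally likely choices, so probability 1/3; weight (1/4)·(1/3) = 1/12.
The weights sum to 1/3.
So P(the prize voucher in locker 3 | the attendant opened locker 2) = (1/8) / (1/3) = 3/8.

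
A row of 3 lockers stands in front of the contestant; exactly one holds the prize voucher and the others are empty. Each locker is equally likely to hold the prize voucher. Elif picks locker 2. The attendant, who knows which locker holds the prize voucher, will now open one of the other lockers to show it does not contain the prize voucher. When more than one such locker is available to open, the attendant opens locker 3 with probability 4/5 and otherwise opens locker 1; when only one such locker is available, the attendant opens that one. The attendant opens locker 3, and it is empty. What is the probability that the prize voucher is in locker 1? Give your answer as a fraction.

5/9

Apply Bayes' rule, conditioning on where the prize voucher actually is.
If it is in locker 1 (prior 1/3): only locker 3 is available, probability 1; weight (1/3)·1 = 1/3.
If it is in locker 2 (prior 1/3): locker 3 is available, opened with probability 4/5; weight (1/3)·(4/5) = 4/15.
If it is in locker 3 (prior 1/3): the attendant opened locker 3, so this case is ruled out; weight (1/3)·0 = 0.
The weights sum to 3/5.
So P(the prize voucher in locker 1 | the attendant opened locker 3) = (1/3) / (3/5) = 5/9.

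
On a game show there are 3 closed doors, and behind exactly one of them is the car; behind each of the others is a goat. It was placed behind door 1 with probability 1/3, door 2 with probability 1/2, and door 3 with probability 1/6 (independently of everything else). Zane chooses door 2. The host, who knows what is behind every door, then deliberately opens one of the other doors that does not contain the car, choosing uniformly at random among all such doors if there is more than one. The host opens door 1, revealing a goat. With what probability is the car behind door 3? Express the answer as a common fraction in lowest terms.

2/5

Consider each possible location of the car in turn.
If it is behind door 1 (prior 1/3): the host opened door 1, so this case is ruled out; weight (1/3)·0 = 0.
If it is behind door 2 (prior 1/2): the host has 2 equally likely choices, so probability 1/2; weight (1/2)·(1/2) = 1/4.
If it is behind door 3 (prior 1/6): the host has no choice, probability 1; weight (1/6)·1 = 1/6.
The weights sum to 5/12.
So P(the car behind door 3 | the host opened door 1) = (1/6) / (5/12) = 2/5.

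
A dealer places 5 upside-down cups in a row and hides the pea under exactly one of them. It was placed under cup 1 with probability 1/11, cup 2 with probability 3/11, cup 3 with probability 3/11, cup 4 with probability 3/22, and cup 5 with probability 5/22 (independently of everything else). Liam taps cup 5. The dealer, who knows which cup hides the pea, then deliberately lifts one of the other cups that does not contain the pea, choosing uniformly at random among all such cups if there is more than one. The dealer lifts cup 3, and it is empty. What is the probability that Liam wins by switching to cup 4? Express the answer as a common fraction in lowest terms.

12/59

Consider each possible location of the pea in turn.
If it is under cup 1 (prior 1/11): the dealer has 3 equally likely choices, so probability 1/3; weight (1/11)·(1/3) = 1/33.
If it is under cup 2 (prior 3/11): the dealer has 3 equally likely choices, so probability 1/3; weight (3/11)·(1/3) = 1/11.
If it is under cup 3 (prior 3/11): the dealer opened cup 3, so this case is ruled out; weight (3/11)·0 = 0.
If it is under cup 4 (prior 3/22): the dealer has 3 equally likely choices, so probability 1/3; weight (3/22)·(1/3) = 1/22.
If it is under cup 5 (prior 5/22): the dealer has 4 equally likely choices, so probability 1/4; weight (5/22)·(1/4) = 5/88.
The weights sum to 59/264.
So P(the pea under cup 4 | the dealer opened cup 3) = (1/22) / (59/264) = 12/59.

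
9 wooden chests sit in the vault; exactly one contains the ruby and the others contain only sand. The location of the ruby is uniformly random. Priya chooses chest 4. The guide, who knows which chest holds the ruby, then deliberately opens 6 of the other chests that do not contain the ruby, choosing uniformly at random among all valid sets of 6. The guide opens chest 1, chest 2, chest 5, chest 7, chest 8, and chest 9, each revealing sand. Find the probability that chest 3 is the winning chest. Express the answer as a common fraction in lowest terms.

Consider each possible location of the ruby in turn.
If it is in any of chests 1, 2, 5, 7, 8, and 9 (prior 1/9 each): that chest was opened and seen not to hold the prize — ruled out; weight (1/9)·0 = 0 each.
If it is in either of chests 3 and 6 (prior 1/9 each): the guide has 7 equally likely choices, so probability 1/7; weight (1/9)·(1/7) = 1/63 each.
If it is in chest 4 (prior 1/9): the guide has 28 equally likely choices, so probability 1/28; weight (1/9)·(1/28) = 1/252.
The weights sum to 1/28.
So P(the ruby in chest 3 | the guide opened chest 1, chest 2, chest 5, chest 7, chest 8, and chest 9) = (1/63) / (1/28) = 4/9.

4/9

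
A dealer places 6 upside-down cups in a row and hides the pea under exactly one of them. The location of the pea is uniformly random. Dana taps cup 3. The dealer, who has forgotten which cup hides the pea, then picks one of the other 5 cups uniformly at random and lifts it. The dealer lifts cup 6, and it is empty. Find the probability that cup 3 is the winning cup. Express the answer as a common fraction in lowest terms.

1/5

Consider each possible location of the pea in turn.
If it is under any of cups 1, 2, 3, 4, and 5 (prior 1/6 each): the dealer picks cup 6 with probability 1/5 regardless, and it is not the prize; weight (1/6)·(1/5) = 1/30 each.
If it is under cup 6 (prior 1/6): the dealer opened cup 6, so this case is ruled out; weight (1/6)·0 = 0.
The weights sum to 1/6.
So P(the pea under cup 3 | the dealer opened cup 6) = (1/30) / (1/6) = 1/5.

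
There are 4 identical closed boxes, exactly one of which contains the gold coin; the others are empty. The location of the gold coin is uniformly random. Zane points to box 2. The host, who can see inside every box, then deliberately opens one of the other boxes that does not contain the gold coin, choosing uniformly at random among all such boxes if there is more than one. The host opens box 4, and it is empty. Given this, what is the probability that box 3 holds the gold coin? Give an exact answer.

Consider each possible location of the gold coin in turn.
If it is in either of boxes 1 and 3 (prior 1/4 each): the host has 2 equally likely choices, so probability 1/2; weight (1/4)·(1/2) = 1/8 each.
If it is in box 2 (prior 1/4): the host has 3 equally likely choices, so probability 1/3; weight (1/4)·(1/3) = 1/12.
If it is in box 4 (prior 1/4): the host opened box 4, so this case is ruled out; weight (1/4)·0 = 0.
The weights sum to 1/3.
So P(the gold coin in box 3 | the host opened box 4) = (1/8) / (1/3) = 3/8.

3/8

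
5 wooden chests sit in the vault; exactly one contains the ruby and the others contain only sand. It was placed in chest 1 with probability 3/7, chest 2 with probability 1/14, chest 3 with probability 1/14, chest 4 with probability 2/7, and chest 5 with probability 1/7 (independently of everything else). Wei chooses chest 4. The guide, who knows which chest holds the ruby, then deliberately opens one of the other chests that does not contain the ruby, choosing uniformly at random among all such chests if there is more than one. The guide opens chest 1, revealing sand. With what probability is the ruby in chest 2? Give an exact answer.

1/7

Consider each possible location of the ruby in turn.
If it is in chest 1 (prior 3/7): the guide opened chest 1, so this case is ruled out; weight (3/7)·0 = 0.
If it is in either of chests 2 and 3 (prior 1/14 each): the guide has 3 equally likely choices, so probability 1/3; weight (1/14)·(1/3) = 1/42 each.
If it is in chest 4 (prior 2/7): the guide has 4 equally likely choices, so probability 1/4; weight (2/7)·(1/4) = 1/14.
If it is in chest 5 (prior 1/7): the guide has 3 equally likely choices, so probability 1/3; weight (1/7)·(1/3) = 1/21.
The weights sum to 1/6.
So P(the ruby in chest 2 | the guide opened chest 1) = (1/42) / (1/6) = 1/7.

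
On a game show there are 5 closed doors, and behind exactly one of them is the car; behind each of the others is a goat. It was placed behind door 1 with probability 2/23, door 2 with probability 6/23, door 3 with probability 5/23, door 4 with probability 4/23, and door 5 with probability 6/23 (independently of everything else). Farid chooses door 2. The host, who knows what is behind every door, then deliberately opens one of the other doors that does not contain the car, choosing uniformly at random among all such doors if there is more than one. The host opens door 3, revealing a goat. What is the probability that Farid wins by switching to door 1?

4/33

Apply Bayes' rule, conditioning on where the car actually is.
If it is behind door 1 (prior 2/23): the host has 3 equally likely choices, so probability 1/3; weight (2/23)·(1/3) = 2/69.
If it is behind door 2 (prior 6/23): the host has 4 equally likely choices, so probability 1/4; weight (6/23)·(1/4) = 3/46.
If it is behind door 3 (prior 5/23): the host opened door 3, so this case is ruled out; weight (5/23)·0 = 0.
If it is behind door 4 (prior 4/23): the host has 3 equally likely choices, so probability 1/3; weight (4/23)·(1/3) = 4/69.
If it is behind door 5 (prior 6/23): the host has 3 equally likely choices, so probability 1/3; weight (6/23)·(1/3) = 2/23.
The weights sum to 11/46.
So P(the car behind door 1 | the host opened door 3) = (2/69) / (11/46) = 4/33.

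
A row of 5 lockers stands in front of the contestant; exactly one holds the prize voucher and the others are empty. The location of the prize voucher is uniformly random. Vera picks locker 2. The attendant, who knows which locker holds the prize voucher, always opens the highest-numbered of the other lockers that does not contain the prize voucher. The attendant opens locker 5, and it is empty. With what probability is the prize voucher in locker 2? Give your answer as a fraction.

1/4

Apply Bayes' rule, conditioning on where the prize voucher actually is.
If it is in any of lockers 1, 2, 3, and 4 (prior 1/5 each): locker 5 is the highest-numbered option available, probability 1; weight (1/5)·1 = 1/5 each.
If it is in locker 5 (prior 1/5): the attendant opened locker 5, so this case is ruled out; weight (1/5)·0 = 0.
The weights sum to 4/5.
So P(the prize voucher in locker 2 | the attendant opened locker 5) = (1/5) / (4/5) = 1/4.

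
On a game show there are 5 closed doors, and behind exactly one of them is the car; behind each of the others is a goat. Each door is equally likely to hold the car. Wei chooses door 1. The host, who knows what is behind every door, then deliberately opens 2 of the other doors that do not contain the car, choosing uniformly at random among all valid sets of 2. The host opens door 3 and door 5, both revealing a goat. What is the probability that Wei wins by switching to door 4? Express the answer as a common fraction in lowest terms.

2/5

Condition on the true location of the car.
If it is behind door 1 (prior 1/5): the host has 6 equally likely choices, so probability 1/6; weight (1/5)·(1/6) = 1/30.
If it is behind either of doors 2 and 4 (prior 1/5 each): the host has 3 equally likely choices, so probability 1/3; weight (1/5)·(1/3) = 1/15 each.
If it is behind either of doors 3 and 5 (prior 1/5 each): that door was opened and seen not to hold the prize — ruled out; weight (1/5)·0 = 0 each.
The weights sum to 1/6.
So P(the car behind door 4 | the host opened door 3 and door 5) = (1/15) / (1/6) = 2/5.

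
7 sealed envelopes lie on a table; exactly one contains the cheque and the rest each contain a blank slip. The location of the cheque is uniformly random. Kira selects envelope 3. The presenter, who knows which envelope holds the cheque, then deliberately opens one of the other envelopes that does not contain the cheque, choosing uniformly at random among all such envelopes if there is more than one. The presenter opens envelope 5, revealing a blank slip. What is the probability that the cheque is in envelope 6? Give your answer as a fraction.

6/35

Consider each possible location of the cheque in turn.
If it is in any of envelopes 1, 2, 4, 6, and 7 (prior 1/7 each): the presenter has 5 equally likely choices, so probability 1/5; weight (1/7)·(1/5) = 1/35 each.
If it is in envelope 3 (prior 1/7): the presenter has 6 equally likely choices, so probability 1/6; weight (1/7)·(1/6) = 1/42.
If it is in envelope 5 (prior 1/7): the presenter opened envelope 5, so this case is ruled out; weight (1/7)·0 = 0.
The weights sum to 1/6.
So P(the cheque in envelope 6 | the presenter opened envelope 5) = (1/35) / (1/6) = 6/35.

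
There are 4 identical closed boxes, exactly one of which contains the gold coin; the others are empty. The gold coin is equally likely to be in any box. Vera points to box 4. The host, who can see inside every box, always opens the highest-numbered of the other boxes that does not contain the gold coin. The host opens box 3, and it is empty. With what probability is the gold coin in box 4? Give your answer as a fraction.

Consider each possible location of the gold coin in turn.
If it is in any of boxes 1, 2, and 4 (prior 1/4 each): box 3 is the highest-numbered option available, probability 1; weight (1/4)·1 = 1/4 each.
If it is in box 3 (prior 1/4): the host opened box 3, so this case is ruled out; weight (1/4)·0 = 0.
The weights sum to 3/4.
So P(the gold coin in box 4 | the host opened box 3) = (1/4) / (3/4) = 1/3.

1/3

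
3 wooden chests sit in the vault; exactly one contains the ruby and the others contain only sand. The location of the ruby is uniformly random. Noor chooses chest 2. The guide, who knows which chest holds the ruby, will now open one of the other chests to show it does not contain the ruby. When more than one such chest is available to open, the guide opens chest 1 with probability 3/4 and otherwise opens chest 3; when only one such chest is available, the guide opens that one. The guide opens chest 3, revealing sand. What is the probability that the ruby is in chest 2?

1/5

Apply Bayes' rule, conditioning on where the ruby actually is.
If it is in chest 1 (prior 1/3): only chest 3 is available, probability 1; weight (1/3)·1 = 1/3.
If it is in chest 2 (prior 1/3): chest 1 is available but not opened, probability 1/4; weight (1/3)·(1/4) = 1/12.
If it is in chest 3 (prior 1/3): the guide opened chest 3, so this case is ruled out; weight (1/3)·0 = 0.
The weights sum to 5/12.
So P(the ruby in chest 2 | the guide opened chest 3) = (1/12) / (5/12) = 1/5.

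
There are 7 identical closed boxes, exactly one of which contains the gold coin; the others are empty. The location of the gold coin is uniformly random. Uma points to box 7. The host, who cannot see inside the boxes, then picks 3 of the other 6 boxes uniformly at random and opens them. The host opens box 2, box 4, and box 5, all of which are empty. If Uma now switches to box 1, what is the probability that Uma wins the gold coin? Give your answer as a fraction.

1/4

Consider each possible location of the gold coin in turn.
If it is in any of boxes 1, 3, 6, and 7 (prior 1/7 each): the host picks exactly this set with probability 1/20 regardless, and none is the prize; weight (1/7)·(1/20) = 1/140 each.
If it is in any of boxes 2, 4, and 5 (prior 1/7 each): that box was opened and seen not to hold the prize — ruled out; weight (1/7)·0 = 0 each.
The weights sum to 1/35.
So P(the gold coin in box 1 | the host opened box 2, box 4, and box 5) = (1/140) / (1/35) = 1/4.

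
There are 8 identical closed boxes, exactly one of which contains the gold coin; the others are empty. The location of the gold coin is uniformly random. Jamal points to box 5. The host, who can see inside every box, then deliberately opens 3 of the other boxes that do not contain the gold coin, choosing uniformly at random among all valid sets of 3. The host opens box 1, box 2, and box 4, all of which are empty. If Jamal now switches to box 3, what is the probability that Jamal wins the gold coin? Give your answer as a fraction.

Apply Bayes' rule, conditioning on where the gold coin actually is.
If it is in any of boxes 1, 2, and 4 (prior 1/8 each): that box was opened and seen not to hold the prize — ruled out; weight (1/8)·0 = 0 each.
If it is in any of boxes 3, 6, 7, and 8 (prior 1/8 each): the host has 20 equally likely choices, so probability 1/20; weight (1/8)·(1/20) = 1/160 each.
If it is in box 5 (prior 1/8): the host has 35 equally likely choices, so probability 1/35; weight (1/8)·(1/35) = 1/280.
The weights sum to 1/35.
So P(the gold coin in box 3 | the host opened box 1, box 2, and box 4) = (1/160) / (1/35) = 7/32.

7/32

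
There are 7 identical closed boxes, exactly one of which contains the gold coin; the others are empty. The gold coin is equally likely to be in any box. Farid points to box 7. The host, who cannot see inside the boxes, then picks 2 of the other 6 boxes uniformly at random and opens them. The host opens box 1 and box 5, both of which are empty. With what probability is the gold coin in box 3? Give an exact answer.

1/5

Condition on the true location of the gold coin.
If it is in either of boxes 1 and 5 (prior 1/7 each): that box was opened and seen not to hold the prize — ruled out; weight (1/7)·0 = 0 each.
If it is in any of boxes 2, 3, 4, 6, and 7 (prior 1/7 each): the host picks exactly this set with probability 1/15 regardless, and none is the prize; weight (1/7)·(1/15) = 1/105 each.
The weights sum to 1/21.
So P(the gold coin in box 3 | the host opened box 1 and box 5) = (1/105) / (1/21) = 1/5.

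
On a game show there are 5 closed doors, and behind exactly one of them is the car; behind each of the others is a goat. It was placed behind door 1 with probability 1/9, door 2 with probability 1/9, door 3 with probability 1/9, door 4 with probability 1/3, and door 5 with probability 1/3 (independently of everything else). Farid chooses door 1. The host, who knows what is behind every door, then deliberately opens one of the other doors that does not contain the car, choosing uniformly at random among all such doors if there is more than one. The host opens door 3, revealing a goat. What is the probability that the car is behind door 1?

Consider each possible location of the car in turn.
If it is behind door 1 (prior 1/9): the host has 4 equally likely choices, so probability 1/4; weight (1/9)·(1/4) = 1/36.
If it is behind door 2 (prior 1/9): the host has 3 equally likely choices, so probability 1/3; weight (1/9)·(1/3) = 1/27.
If it is behind door 3 (prior 1/9): the host opened door 3, so this case is ruled out; weight (1/9)·0 = 0.
If it is behind either of doors 4 and 5 (prior 1/3 each): the host has 3 equally likely choices, so probability 1/3; weight (1/3)·(1/3) = 1/9 each.
The weights sum to 31/108.
So P(the car behind door 1 | the host opened door 3) = (1/36) / (31/108) = 3/31.

3/31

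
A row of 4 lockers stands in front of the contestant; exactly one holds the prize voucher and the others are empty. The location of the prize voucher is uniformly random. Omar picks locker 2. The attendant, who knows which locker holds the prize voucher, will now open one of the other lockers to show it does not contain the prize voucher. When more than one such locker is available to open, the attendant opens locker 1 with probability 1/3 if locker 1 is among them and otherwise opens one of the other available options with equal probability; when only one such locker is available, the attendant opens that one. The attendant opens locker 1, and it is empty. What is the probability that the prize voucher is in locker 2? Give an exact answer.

1/3

Apply Bayes' rule, conditioning on where the prize voucher actually is.
If it is in locker 1 (prior 1/4): the attendant opened locker 1, so this case is ruled out; weight (1/4)·0 = 0.
If it is in any of lockers 2, 3, and 4 (prior 1/4 each): locker 1 is available, opened with probability 1/3; weight (1/4)·(1/3) = 1/12 each.
The weights sum to 1/4.
So P(the prize voucher in locker 2 | the attendant opened locker 1) = (1/12) / (1/4) = 1/3.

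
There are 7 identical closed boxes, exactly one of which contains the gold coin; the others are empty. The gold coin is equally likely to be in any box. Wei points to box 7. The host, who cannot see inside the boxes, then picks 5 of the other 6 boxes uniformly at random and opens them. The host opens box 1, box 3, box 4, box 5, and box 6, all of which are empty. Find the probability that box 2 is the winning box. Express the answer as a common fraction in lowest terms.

Because the host chose which boxes to open without knowing where the gold coin is, the choice is independent of the prize location. Learning that none of the 5 opened boxes holds the gold coin simply rules out those 5 locations and leaves the remaining 2 boxes still equally likely by symmetry.
So P(the gold coin in box 2) = 1/2.

1/2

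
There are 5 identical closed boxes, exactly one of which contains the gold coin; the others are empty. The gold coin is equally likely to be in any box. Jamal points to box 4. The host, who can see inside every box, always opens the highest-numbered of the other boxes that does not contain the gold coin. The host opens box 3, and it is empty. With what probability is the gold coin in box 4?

Apply Bayes' rule, conditioning on where the gold coin actually is.
If it is in any of boxes 1, 2, and 4 (prior 1/5 each): the host would have opened box 5 instead, probability 0; weight (1/5)·0 = 0 each.
If it is in box 3 (prior 1/5): the host opened box 3, so this case is ruled out; weight (1/5)·0 = 0.
If it is in box 5 (prior 1/5): box 3 is the highest-numbered option available, probability 1; weight (1/5)·1 = 1/5.
The weights sum to 1/5.
So P(the gold coin in box 4 | the host opened box 3) = 0 / (1/5) = 0.

0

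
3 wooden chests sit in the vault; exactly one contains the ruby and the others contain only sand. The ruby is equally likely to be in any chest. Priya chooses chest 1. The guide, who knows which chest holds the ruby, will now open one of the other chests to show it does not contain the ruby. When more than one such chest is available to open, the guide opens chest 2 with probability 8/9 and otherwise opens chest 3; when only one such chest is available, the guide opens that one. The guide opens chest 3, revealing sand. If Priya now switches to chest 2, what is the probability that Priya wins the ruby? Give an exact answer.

9/10

Condition on the true location of the ruby.
If it is in chest 1 (prior 1/3): chest 2 is available but not opened, probability 1/9; weight (1/3)·(1/9) = 1/27.
If it is in chest 2 (prior 1/3): only chest 3 is available, probability 1; weight (1/3)·1 = 1/3.
If it is in chest 3 (prior 1/3): the guide opened chest 3, so this case is ruled out; weight (1/3)·0 = 0.
The weights sum to 10/27.
So P(the ruby in chest 2 | the guide opened chest 3) = (1/3) / (10/27) = 9/10.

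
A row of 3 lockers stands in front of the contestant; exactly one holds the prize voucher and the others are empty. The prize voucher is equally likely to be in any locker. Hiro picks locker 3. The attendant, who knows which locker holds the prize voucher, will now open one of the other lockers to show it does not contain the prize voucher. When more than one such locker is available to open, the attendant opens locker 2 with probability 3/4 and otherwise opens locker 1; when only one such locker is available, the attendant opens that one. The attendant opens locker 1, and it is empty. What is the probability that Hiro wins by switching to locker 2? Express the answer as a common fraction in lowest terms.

4/5

Condition on the true location of the prize voucher.
If it is in locker 1 (prior 1/3): the attendant opened locker 1, so this case is ruled out; weight (1/3)·0 = 0.
If it is in locker 2 (prior 1/3): only locker 1 is available, probability 1; weight (1/3)·1 = 1/3.
If it is in locker 3 (prior 1/3): locker 2 is available but not opened, probability 1/4; weight (1/3)·(1/4) = 1/12.
The weights sum to 5/12.
So P(the prize voucher in locker 2 | the attendant opened locker 1) = (1/3) / (5/12) = 4/5.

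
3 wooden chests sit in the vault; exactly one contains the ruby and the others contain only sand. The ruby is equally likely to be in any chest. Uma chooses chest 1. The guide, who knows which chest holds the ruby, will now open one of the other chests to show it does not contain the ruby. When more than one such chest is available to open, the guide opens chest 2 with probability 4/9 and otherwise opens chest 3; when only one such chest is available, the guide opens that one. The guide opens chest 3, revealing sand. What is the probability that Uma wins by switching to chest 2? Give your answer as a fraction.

9/14

Condition on the true location of the ruby.
If it is in chest 1 (prior 1/3): chest 2 is available but not opened, probability 5/9; weight (1/3)·(5/9) = 5/27.
If it is in chest 2 (prior 1/3): only chest 3 is available, probability 1; weight (1/3)·1 = 1/3.
If it is in chest 3 (prior 1/3): the guide opened chest 3, so this case is ruled out; weight (1/3)·0 = 0.
The weights sum to 14/27.
So P(the ruby in chest 2 | the guide opened chest 3) = (1/3) / (14/27) = 9/14.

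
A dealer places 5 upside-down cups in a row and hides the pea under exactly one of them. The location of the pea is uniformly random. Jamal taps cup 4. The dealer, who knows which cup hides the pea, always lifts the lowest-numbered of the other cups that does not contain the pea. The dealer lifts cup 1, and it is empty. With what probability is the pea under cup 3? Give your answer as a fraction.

1/4

Apply Bayes' rule, conditioning on where the pea actually is.
If it is under cup 1 (prior 1/5): the dealer opened cup 1, so this case is ruled out; weight (1/5)·0 = 0.
If it is under any of cups 2, 3, 4, and 5 (prior 1/5 each): cup 1 is the lowest-numbered option available, probability 1; weight (1/5)·1 = 1/5 each.
The weights sum to 4/5.
So P(the pea under cup 3 | the dealer opened cup 1) = (1/5) / (4/5) = 1/4.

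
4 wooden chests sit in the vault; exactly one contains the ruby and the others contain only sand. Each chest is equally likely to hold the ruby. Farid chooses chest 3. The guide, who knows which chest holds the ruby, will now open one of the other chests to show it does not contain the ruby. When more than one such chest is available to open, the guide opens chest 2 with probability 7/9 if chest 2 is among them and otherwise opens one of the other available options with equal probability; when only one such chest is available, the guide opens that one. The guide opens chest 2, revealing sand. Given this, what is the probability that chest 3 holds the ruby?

1/3

Condition on the true location of the ruby.
If it is in any of chests 1, 3, and 4 (prior 1/4 each): chest 2 is available, opened with probability 7/9; weight (1/4)·(7/9) = 7/36 each.
If it is in chest 2 (prior 1/4): the guide opened chest 2, so this case is ruled out; weight (1/4)·0 = 0.
The weights sum to 7/12.
So P(the ruby in chest 3 | the guide opened chest 2) = (7/36) / (7/12) = 1/3.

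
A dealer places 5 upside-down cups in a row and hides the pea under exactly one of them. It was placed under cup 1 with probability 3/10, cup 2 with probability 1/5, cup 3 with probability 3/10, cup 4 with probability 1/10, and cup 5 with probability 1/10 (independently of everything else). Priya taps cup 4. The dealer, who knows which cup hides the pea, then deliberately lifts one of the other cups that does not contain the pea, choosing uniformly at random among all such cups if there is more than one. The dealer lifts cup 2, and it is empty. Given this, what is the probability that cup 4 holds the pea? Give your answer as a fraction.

Condition on the true location of the pea.
If it is under either of cups 1 and 3 (prior 3/10 each): the dealer has 3 equally likely choices, so probability 1/3; weight (3/10)·(1/3) = 1/10 each.
If it is under cup 2 (prior 1/5): the dealer opened cup 2, so this case is ruled out; weight (1/5)·0 = 0.
If it is under cup 4 (prior 1/10): the dealer has 4 equally likely choices, so probability 1/4; weight (1/10)·(1/4) = 1/40.
If it is under cup 5 (prior 1/10): the dealer has 3 equally likely choices, so probability 1/3; weight (1/10)·(1/3) = 1/30.
The weights sum to 31/120.
So P(the pea under cup 4 | the dealer opened cup 2) = (1/40) / (31/120) = 3/31.

3/31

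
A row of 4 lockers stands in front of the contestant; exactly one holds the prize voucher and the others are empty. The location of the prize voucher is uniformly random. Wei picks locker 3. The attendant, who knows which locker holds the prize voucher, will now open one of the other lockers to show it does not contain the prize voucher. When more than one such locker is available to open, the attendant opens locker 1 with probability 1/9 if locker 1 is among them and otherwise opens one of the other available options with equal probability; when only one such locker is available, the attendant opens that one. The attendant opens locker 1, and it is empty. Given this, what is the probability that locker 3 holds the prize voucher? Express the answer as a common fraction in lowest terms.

Apply Bayes' rule, conditioning on where the prize voucher actually is.
If it is in locker 1 (prior 1/4): the attendant opened locker 1, so this case is ruled out; weight (1/4)·0 = 0.
If it is in any of lockers 2, 3, and 4 (prior 1/4 each): locker 1 is available, opened with probability 1/9; weight (1/4)·(1/9) = 1/36 each.
The weights sum to 1/12.
So P(the prize voucher in locker 3 | the attendant opened locker 1) = (1/36) / (1/12) = 1/3.

1/3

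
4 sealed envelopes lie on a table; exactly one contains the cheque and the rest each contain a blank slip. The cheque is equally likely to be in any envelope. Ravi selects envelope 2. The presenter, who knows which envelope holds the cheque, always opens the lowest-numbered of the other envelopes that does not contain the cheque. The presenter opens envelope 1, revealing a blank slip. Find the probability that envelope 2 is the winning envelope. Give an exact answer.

Consider each possible location of the cheque in turn.
If it is in envelope 1 (prior 1/4): the presenter opened envelope 1, so this case is ruled out; weight (1/4)·0 = 0.
If it is in any of envelopes 2, 3, and 4 (prior 1/4 each): envelope 1 is the lowest-numbered option available, probability 1; weight (1/4)·1 = 1/4 each.
The weights sum to 3/4.
So P(the cheque in envelope 2 | the presenter opened envelope 1) = (1/4) / (3/4) = 1/3.

1/3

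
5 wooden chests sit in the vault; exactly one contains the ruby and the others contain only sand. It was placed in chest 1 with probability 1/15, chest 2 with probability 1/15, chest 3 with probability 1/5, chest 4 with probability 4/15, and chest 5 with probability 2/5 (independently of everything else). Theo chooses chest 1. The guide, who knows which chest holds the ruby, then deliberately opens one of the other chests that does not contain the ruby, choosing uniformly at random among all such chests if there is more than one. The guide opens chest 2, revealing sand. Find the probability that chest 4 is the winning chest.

Condition on the true location of the ruby.
If it is in chest 1 (prior 1/15): the guide has 4 equally likely choices, so probability 1/4; weight (1/15)·(1/4) = 1/60.
If it is in chest 2 (prior 1/15): the guide opened chest 2, so this case is ruled out; weight (1/15)·0 = 0.
If it is in chest 3 (prior 1/5): the guide has 3 equally likely choices, so probability 1/3; weight (1/5)·(1/3) = 1/15.
If it is in chest 4 (prior 4/15): the guide has 3 equally likely choices, so probability 1/3; weight (4/15)·(1/3) = 4/45.
If it is in chest 5 (prior 2/5): the guide has 3 equally likely choices, so probability 1/3; weight (2/5)·(1/3) = 2/15.
The weights sum to 11/36.
So P(the ruby in chest 4 | the guide opened chest 2) = (4/45) / (11/36) = 16/55.

16/55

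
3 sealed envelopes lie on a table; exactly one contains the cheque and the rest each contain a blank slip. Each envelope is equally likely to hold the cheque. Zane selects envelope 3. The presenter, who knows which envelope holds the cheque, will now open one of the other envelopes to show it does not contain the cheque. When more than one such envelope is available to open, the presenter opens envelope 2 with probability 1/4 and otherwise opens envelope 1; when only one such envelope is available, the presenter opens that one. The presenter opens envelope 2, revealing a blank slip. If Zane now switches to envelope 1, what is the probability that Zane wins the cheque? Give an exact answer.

4/5

Apply Bayes' rule, conditioning on where the cheque actually is.
If it is in envelope 1 (prior 1/3): only envelope 2 is available, probability 1; weight (1/3)·1 = 1/3.
If it is in envelope 2 (prior 1/3): the presenter opened envelope 2, so this case is ruled out; weight (1/3)·0 = 0.
If it is in envelope 3 (prior 1/3): envelope 2 is available, opened with probability 1/4; weight (1/3)·(1/4) = 1/12.
The weights sum to 5/12.
So P(the cheque in envelope 1 | the presenter opened envelope 2) = (1/3) / (5/12) = 4/5.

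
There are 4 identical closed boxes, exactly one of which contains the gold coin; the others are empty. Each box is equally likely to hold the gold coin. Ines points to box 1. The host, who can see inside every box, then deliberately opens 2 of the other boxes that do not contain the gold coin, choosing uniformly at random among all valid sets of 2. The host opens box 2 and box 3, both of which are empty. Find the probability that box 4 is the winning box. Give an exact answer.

Apply Bayes' rule, conditioning on where the gold coin actually is.
If it is in box 1 (prior 1/4): the host has 3 equally likely choices, so probability 1/3; weight (1/4)·(1/3) = 1/12.
If it is in either of boxes 2 and 3 (prior 1/4 each): that box was opened and seen not to hold the prize — ruled out; weight (1/4)·0 = 0 each.
If it is in box 4 (prior 1/4): the host has no choice, probability 1; weight (1/4)·1 = 1/4.
The weights sum to 1/3.
So P(the gold coin in box 4 | the host opened box 2 and box 3) = (1/4) / (1/3) = 3/4.

3/4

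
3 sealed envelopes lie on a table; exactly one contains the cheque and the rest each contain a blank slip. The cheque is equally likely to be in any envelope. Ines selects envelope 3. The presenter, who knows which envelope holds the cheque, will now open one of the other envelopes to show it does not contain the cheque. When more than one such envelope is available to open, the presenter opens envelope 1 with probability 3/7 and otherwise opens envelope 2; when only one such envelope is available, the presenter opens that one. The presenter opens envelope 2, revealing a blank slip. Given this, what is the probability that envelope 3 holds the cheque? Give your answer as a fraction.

4/11

Consider each possible location of the cheque in turn.
If it is in envelope 1 (prior 1/3): only envelope 2 is available, probability 1; weight (1/3)·1 = 1/3.
If it is in envelope 2 (prior 1/3): the presenter opened envelope 2, so this case is ruled out; weight (1/3)·0 = 0.
If it is in envelope 3 (prior 1/3): envelope 1 is available but not opened, probability 4/7; weight (1/3)·(4/7) = 4/21.
The weights sum to 11/21.
So P(the cheque in envelope 3 | the presenter opened envelope 2) = (4/21) / (11/21) = 4/11.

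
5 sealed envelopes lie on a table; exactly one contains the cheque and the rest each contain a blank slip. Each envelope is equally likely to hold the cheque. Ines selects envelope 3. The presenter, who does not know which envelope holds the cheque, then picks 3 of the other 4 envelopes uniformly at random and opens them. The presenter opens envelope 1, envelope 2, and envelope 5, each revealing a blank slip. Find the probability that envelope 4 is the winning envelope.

Because the presenter chose which envelopes to open without knowing where the cheque is, the choice is independent of the prize location. Learning that none of the 3 opened envelopes holds the cheque simply rules out those 3 locations and leaves the remaining 2 envelopes still equally likely by symmetry.
So P(the cheque in envelope 4) = 1/2.

1/2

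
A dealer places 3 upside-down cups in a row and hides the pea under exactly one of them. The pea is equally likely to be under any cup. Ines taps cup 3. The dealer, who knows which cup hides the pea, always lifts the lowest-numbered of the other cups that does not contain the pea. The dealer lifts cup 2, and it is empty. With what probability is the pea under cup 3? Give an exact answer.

Consider each possible location of the pea in turn.
If it is under cup 1 (prior 1/3): cup 2 is the lowest-numbered option available, probability 1; weight (1/3)·1 = 1/3.
If it is under cup 2 (prior 1/3): the dealer opened cup 2, so this case is ruled out; weight (1/3)·0 = 0.
If it is under cup 3 (prior 1/3): the dealer would have opened cup 1 instead, probability 0; weight (1/3)·0 = 0.
The weights sum to 1/3.
So P(the pea under cup 3 | the dealer opened cup 2) = 0 / (1/3) = 0.

0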